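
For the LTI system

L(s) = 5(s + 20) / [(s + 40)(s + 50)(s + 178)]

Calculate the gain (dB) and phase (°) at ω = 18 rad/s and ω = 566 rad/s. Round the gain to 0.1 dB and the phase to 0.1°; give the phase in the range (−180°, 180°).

ω = 18: -69.8 dB, -7.8°; ω = 566: -96.6 dB, -155.5°

At s = jω = j18:
zero (s+20): 20 + j18 → |·| = √(20²+18²) = √724 ≈ 26.907, ∠ = arctan(18/20) ≈ 41.99°
pole (s+40): 40 + j18 → |·| = √(40²+18²) = √1924 ≈ 43.863, ∠ = arctan(18/40) ≈ 24.23°
pole (s+50): 50 + j18 → |·| = √(50²+18²) = √2824 ≈ 53.141, ∠ = arctan(18/50) ≈ 19.80°
pole (s+178): 178 + j18 → |·| = √(178²+18²) = √32008 ≈ 178.91, ∠ = arctan(18/178) ≈ 5.77°
|L| = 5 · 26.907 / 4.1703e+05 ≈ 0.0003226
Gain = 20 log₁₀(0.0003226) ≈ -69.83 dB
∠L = 41.99° − 49.80° = -7.81°

At s = jω = j566:
zero (s+20): 20 + j566 → |·| = √(20²+566²) = √320756 ≈ 566.35, ∠ = arctan(566/20) ≈ 87.98°
pole (s+40): 40 + j566 → |·| = √(40²+566²) = √321956 ≈ 567.41, ∠ = arctan(566/40) ≈ 85.96°
pole (s+50): 50 + j566 → |·| = √(50²+566²) = √322856 ≈ 568.2, ∠ = arctan(566/50) ≈ 84.95°
pole (s+178): 178 + j566 → |·| = √(178²+566²) = √352040 ≈ 593.33, ∠ = arctan(566/178) ≈ 72.54°
|L| = 5 · 566.35 / 1.9129e+08 ≈ 1.4803e-05
Gain = 20 log₁₀(1.4803e-05) ≈ -96.59 dB
∠L = 87.98° − 243.45° = -155.47°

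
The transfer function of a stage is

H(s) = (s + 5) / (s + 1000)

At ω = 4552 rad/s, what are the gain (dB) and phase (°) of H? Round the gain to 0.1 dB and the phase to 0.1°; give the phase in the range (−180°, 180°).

-0.2 dB, 12.3°

At s = jω = j4552:
zero (s+5): 5 + j4552 → |·| = √(5²+4552²) = √20720729 ≈ 4552, ∠ = arctan(4552/5) ≈ 89.94°
pole (s+1000): 1000 + j4552 → |·| = √(1000²+4552²) = √21720704 ≈ 4660.5, ∠ = arctan(4552/1000) ≈ 77.61°
|H| = 1 · 4552 / 4660.5 ≈ 0.97672
Gain = 20 log₁₀(0.97672) ≈ -0.20 dB
∠H = 89.94° − 77.61° = 12.33°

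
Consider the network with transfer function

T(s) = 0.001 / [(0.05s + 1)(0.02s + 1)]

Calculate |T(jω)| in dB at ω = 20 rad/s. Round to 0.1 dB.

-63.7 dB

At ω = 20 rad/s:
pole (1 + j20·0.05) = 1 + j1 → |·| ≈ 1.4142, ∠ ≈ 45.00°
pole (1 + j20·0.02) = 1 + j0.4 → |·| ≈ 1.077, ∠ ≈ 21.80°
|T| = 0.001 · 1 / (1.4142 · 1.077) ≈ 0.00065656
Gain = 20 log₁₀(0.00065656) ≈ -63.65 dB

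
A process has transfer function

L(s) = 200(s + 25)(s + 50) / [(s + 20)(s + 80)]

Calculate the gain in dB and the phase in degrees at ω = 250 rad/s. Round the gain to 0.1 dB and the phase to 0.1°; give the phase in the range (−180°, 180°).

45.8 dB, 5.3°

At s = jω = j250:
zero (s+25): 25 + j250 → |·| = √(25²+250²) = √63125 ≈ 251.25, ∠ = arctan(250/25) ≈ 84.29°
zero (s+50): 50 + j250 → |·| = √(50²+250²) = √65000 ≈ 254.95, ∠ = arctan(250/50) ≈ 78.69°
pole (s+20): 20 + j250 → |·| = √(20²+250²) = √62900 ≈ 250.8, ∠ = arctan(250/20) ≈ 85.43°
pole (s+80): 80 + j250 → |·| = √(80²+250²) = √68900 ≈ 262.49, ∠ = arctan(250/80) ≈ 72.26°
|L| = 200 · 64056 / 65832 ≈ 194.6
Gain = 20 log₁₀(194.6) ≈ 45.78 dB
∠L = 162.98° − 157.69° = 5.29°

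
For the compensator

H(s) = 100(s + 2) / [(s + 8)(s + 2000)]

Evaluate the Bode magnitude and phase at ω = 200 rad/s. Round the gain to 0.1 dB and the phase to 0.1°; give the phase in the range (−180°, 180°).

At s = jω = j200:
zero (s+2): 2 + j200 → |·| = √(2²+200²) = √40004 ≈ 200.01, ∠ = arctan(200/2) ≈ 89.43°
pole (s+8): 8 + j200 → |·| = √(8²+200²) = √40064 ≈ 200.16, ∠ = arctan(200/8) ≈ 87.71°
pole (s+2000): 2000 + j200 → |·| = √(2000²+200²) = √4040000 ≈ 2010, ∠ = arctan(200/2000) ≈ 5.71°
|H| = 100 · 200.01 / 4.0232e+05 ≈ 0.049714
Gain = 20 log₁₀(0.049714) ≈ -26.07 dB
∠H = 89.43° − 93.42° = -3.99°

-26.1 dB, -4.0°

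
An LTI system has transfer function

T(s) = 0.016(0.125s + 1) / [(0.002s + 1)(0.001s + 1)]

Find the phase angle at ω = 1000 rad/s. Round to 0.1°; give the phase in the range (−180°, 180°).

-18.9°

At ω = 1000 rad/s:
zero (1 + j1000·0.125) = 1 + j125 → |·| ≈ 125, ∠ ≈ 89.54°
pole (1 + j1000·0.002) = 1 + j2 → |·| ≈ 2.2361, ∠ ≈ 63.43°
pole (1 + j1000·0.001) = 1 + j1 → |·| ≈ 1.4142, ∠ ≈ 45.00°
∠T = (89.54°) − (63.43° + 45.00°) = -18.89°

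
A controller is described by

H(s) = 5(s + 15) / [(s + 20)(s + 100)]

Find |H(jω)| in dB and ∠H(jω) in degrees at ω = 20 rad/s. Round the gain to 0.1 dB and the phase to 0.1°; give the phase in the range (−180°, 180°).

-27.3 dB, -3.2°

At s = jω = j20:
zero (s+15): 15 + j20 → |·| = √(15²+20²) = √625 ≈ 25, ∠ = arctan(20/15) ≈ 53.13°
pole (s+20): 20 + j20 → |·| = √(20²+20²) = √800 ≈ 28.284, ∠ = arctan(20/20) ≈ 45.00°
pole (s+100): 100 + j20 → |·| = √(100²+20²) = √10400 ≈ 101.98, ∠ = arctan(20/100) ≈ 11.31°
|H| = 5 · 25 / 2884.4 ≈ 0.043337
Gain = 20 log₁₀(0.043337) ≈ -27.26 dB
∠H = 53.13° − 56.31° = -3.18°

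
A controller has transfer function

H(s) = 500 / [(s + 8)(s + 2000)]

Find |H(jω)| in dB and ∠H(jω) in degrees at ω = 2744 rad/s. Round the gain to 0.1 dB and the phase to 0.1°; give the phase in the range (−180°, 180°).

At s = jω = j2744:
pole (s+8): 8 + j2744 → |·| = √(8²+2744²) = √7529600 ≈ 2744, ∠ = arctan(2744/8) ≈ 89.83°
pole (s+2000): 2000 + j2744 → |·| = √(2000²+2744²) = √11529536 ≈ 3395.5, ∠ = arctan(2744/2000) ≈ 53.91°
|H| = 500 / 9.3173e+06 ≈ 5.3664e-05
Gain = 20 log₁₀(5.3664e-05) ≈ -85.41 dB
∠H = 0.00° − 143.74° = -143.74°

-85.4 dB, -143.7°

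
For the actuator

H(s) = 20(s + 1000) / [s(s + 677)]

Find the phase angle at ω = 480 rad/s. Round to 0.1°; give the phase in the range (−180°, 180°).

-99.7°

At s = jω = j480:
zero (s+1000): 1000 + j480 → |·| = √(1000²+480²) = √1230400 ≈ 1109.2, ∠ = arctan(480/1000) ≈ 25.64°
pole (s+677): 677 + j480 → |·| = √(677²+480²) = √688729 ≈ 829.9, ∠ = arctan(480/677) ≈ 35.34°
pole at origin: |s| = 480, ∠ = 90.00° (in denominator)
∠H = 25.64° − 125.34° = -99.70°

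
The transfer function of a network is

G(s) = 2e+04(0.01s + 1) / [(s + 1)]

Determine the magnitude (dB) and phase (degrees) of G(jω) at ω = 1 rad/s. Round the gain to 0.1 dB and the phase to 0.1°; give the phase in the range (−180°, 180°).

At ω = 1 rad/s:
zero (1 + j1·0.01) = 1 + j0.01 → |·| ≈ 1, ∠ ≈ 0.57°
pole (1 + j1·1) = 1 + j1 → |·| ≈ 1.4142, ∠ ≈ 45.00°
|G| = 2e+04 · 1 / (1.4142) ≈ 14142
Gain = 20 log₁₀(14142) ≈ 83.01 dB
∠G = (0.57°) − (45.00°) = -44.43°

83.0 dB, -44.4°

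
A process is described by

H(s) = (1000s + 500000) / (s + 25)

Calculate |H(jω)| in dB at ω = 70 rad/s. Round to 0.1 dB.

Substitute s = j70:
Numerator: 1000(j70) + 500000 = 500000 + j70000
Denominator: (j70) + 25 = 25 + j70
|N| = √(500000² + 70000²) ≈ 5.0488e+05, ∠N ≈ 7.97°
|D| = √(25² + 70²) ≈ 74.33, ∠D ≈ 70.35°
|H| = 5.0488e+05 / 74.33 ≈ 6792.4
Gain = 20 log₁₀(6792.4) ≈ 76.64 dB

76.6 dB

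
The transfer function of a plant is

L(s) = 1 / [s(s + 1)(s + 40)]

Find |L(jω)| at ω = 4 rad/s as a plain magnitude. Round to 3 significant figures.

At s = jω = j4:
pole (s+1): 1 + j4 → |·| = √(1²+4²) = √17 ≈ 4.1231, ∠ = arctan(4/1) ≈ 75.96°
pole (s+40): 40 + j4 → |·| = √(40²+4²) = √1616 ≈ 40.2, ∠ = arctan(4/40) ≈ 5.71°
pole at origin: |s| = 4, ∠ = 90.00° (in denominator)
|L| = 1 / 662.99 ≈ 0.0015083

0.00151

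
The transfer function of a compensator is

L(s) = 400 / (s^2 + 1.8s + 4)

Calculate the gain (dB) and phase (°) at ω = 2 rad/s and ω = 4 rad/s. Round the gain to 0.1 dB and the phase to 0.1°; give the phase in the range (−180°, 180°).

ω = 2: 40.9 dB, -90.0°; ω = 4: 29.1 dB, -149.0°

At s = jω = j2:
quadratic: (j2)² + 1.8·j2 + 4 = 0 + j3.6 → |·| ≈ 3.6, ∠ ≈ 90.00°
|L| = 400 / 3.6 ≈ 111.11
Gain = 20 log₁₀(111.11) ≈ 40.92 dB
∠L = 0.00° − 90.00° = -90.00°

At s = jω = j4:
quadratic: (j4)² + 1.8·j4 + 4 = -12 + j7.2 → |·| ≈ 13.994, ∠ ≈ 149.04°
|L| = 400 / 13.994 ≈ 28.584
Gain = 20 log₁₀(28.584) ≈ 29.12 dB
∠L = 0.00° − 149.04° = -149.04°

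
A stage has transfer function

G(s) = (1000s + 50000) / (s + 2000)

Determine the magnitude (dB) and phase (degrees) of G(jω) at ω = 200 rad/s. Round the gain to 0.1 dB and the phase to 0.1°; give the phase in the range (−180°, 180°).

Substitute s = j200:
Numerator: 1000(j200) + 50000 = 50000 + j200000
Denominator: (j200) + 2000 = 2000 + j200
|N| = √(50000² + 200000²) ≈ 2.0616e+05, ∠N ≈ 75.96°
|D| = √(2000² + 200²) ≈ 2010, ∠D ≈ 5.71°
|G| = 2.0616e+05 / 2010 ≈ 102.57
Gain = 20 log₁₀(102.57) ≈ 40.22 dB
∠G = 75.96° − 5.71° = 70.25°

40.2 dB, 70.3°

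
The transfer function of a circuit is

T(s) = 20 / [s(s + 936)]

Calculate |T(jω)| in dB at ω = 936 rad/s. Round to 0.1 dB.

-95.8 dB

At s = jω = j936:
pole (s+936): 936 + j936 → |·| = √(936²+936²) = √1752192 ≈ 1323.7, ∠ = arctan(936/936) ≈ 45.00°
pole at origin: |s| = 936, ∠ = 90.00° (in denominator)
|T| = 20 / 1.239e+06 ≈ 1.6142e-05
Gain = 20 log₁₀(1.6142e-05) ≈ -95.84 dB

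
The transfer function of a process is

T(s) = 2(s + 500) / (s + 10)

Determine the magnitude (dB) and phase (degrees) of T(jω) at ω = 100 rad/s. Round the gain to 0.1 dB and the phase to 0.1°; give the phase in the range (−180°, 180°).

At s = jω = j100:
zero (s+500): 500 + j100 → |·| = √(500²+100²) = √260000 ≈ 509.9, ∠ = arctan(100/500) ≈ 11.31°
pole (s+10): 10 + j100 → |·| = √(10²+100²) = √10100 ≈ 100.5, ∠ = arctan(100/10) ≈ 84.29°
|T| = 2 · 509.9 / 100.5 ≈ 10.147
Gain = 20 log₁₀(10.147) ≈ 20.13 dB
∠T = 11.31° − 84.29° = -72.98°

20.1 dB, -73.0°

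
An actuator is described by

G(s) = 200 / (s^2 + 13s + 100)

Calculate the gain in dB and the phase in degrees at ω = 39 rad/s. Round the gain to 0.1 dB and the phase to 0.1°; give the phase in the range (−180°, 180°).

-17.6 dB, -160.4°

At s = jω = j39:
quadratic: (j39)² + 13·j39 + 100 = -1421 + j507 → |·| ≈ 1508.7, ∠ ≈ 160.36°
|G| = 200 / 1508.7 ≈ 0.13256
Gain = 20 log₁₀(0.13256) ≈ -17.55 dB
∠G = 0.00° − 160.36° = -160.36°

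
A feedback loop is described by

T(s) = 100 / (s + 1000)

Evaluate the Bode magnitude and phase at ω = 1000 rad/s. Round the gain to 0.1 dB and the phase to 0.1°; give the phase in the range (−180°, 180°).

-23.0 dB, -45.0°

Substitute s = j1000:
Numerator: 100 = 100 + j0
Denominator: (j1000) + 1000 = 1000 + j1000
|N| = √(100² + 0²) ≈ 100, ∠N ≈ 0.00°
|D| = √(1000² + 1000²) ≈ 1414.2, ∠D ≈ 45.00°
|T| = 100 / 1414.2 ≈ 0.070711
Gain = 20 log₁₀(0.070711) ≈ -23.01 dB
∠T = 0.00° − 45.00° = -45.00°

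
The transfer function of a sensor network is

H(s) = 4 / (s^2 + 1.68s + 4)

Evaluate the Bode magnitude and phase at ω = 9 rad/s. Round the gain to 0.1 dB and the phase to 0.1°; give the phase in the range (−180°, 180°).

At s = jω = j9:
quadratic: (j9)² + 1.68·j9 + 4 = -77 + j15.12 → |·| ≈ 78.47, ∠ ≈ 168.89°
|H| = 4 / 78.47 ≈ 0.050975
Gain = 20 log₁₀(0.050975) ≈ -25.85 dB
∠H = 0.00° − 168.89° = -168.89°

-25.9 dB, -168.9°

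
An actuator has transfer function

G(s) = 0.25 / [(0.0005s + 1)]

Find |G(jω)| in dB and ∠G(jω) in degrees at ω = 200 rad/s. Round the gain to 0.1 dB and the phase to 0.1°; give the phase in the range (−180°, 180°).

At ω = 200 rad/s:
pole (1 + j200·0.0005) = 1 + j0.1 → |·| ≈ 1.005, ∠ ≈ 5.71°
|G| = 0.25 · 1 / (1.005) ≈ 0.24876
Gain = 20 log₁₀(0.24876) ≈ -12.08 dB
∠G = (0°) − (5.71°) = -5.71°

-12.1 dB, -5.7°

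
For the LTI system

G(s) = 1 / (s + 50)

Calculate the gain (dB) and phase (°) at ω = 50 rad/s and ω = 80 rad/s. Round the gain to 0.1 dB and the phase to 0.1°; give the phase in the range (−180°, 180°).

ω = 50: -37.0 dB, -45.0°; ω = 80: -39.5 dB, -58.0°

At s = jω = j50:
pole (s+50): 50 + j50 → |·| = √(50²+50²) = √5000 ≈ 70.711, ∠ = arctan(50/50) ≈ 45.00°
|G| = 1 / 70.711 ≈ 0.014142
Gain = 20 log₁₀(0.014142) ≈ -36.99 dB
∠G = 0.00° − 45.00° = -45.00°

At s = jω = j80:
pole (s+50): 50 + j80 → |·| = √(50²+80²) = √8900 ≈ 94.34, ∠ = arctan(80/50) ≈ 57.99°
|G| = 1 / 94.34 ≈ 0.0106
Gain = 20 log₁₀(0.0106) ≈ -39.49 dB
∠G = 0.00° − 57.99° = -57.99°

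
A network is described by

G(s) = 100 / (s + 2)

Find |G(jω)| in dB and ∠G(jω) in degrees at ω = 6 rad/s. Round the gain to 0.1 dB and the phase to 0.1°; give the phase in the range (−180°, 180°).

24.0 dB, -71.6°

At s = jω = j6:
pole (s+2): 2 + j6 → |·| = √(2²+6²) = √40 ≈ 6.3246, ∠ = arctan(6/2) ≈ 71.57°
|G| = 100 / 6.3246 ≈ 15.811
Gain = 20 log₁₀(15.811) ≈ 23.98 dB
∠G = 0.00° − 71.57° = -71.57°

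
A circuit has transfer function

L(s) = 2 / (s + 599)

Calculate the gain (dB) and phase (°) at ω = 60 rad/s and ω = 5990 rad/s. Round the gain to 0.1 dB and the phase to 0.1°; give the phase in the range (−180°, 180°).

ω = 60: -49.6 dB, -5.7°; ω = 5990: -69.6 dB, -84.3°

Substitute s = j60:
Numerator: 2 = 2 + j0
Denominator: (j60) + 599 = 599 + j60
|N| = √(2² + 0²) ≈ 2, ∠N ≈ 0.00°
|D| = √(599² + 60²) ≈ 602, ∠D ≈ 5.72°
|L| = 2 / 602 ≈ 0.0033223
Gain = 20 log₁₀(0.0033223) ≈ -49.57 dB
∠L = 0.00° − 5.72° = -5.72°

Substitute s = j5990:
Numerator: 2 = 2 + j0
Denominator: (j5990) + 599 = 599 + j5990
|N| = √(2² + 0²) ≈ 2, ∠N ≈ 0.00°
|D| = √(599² + 5990²) ≈ 6019.9, ∠D ≈ 84.29°
|L| = 2 / 6019.9 ≈ 0.00033223
Gain = 20 log₁₀(0.00033223) ≈ -69.57 dB
∠L = 0.00° − 84.29° = -84.29°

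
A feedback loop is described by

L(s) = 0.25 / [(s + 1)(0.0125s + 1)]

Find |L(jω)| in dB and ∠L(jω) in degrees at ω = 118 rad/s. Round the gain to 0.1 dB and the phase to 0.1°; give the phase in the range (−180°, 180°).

At ω = 118 rad/s:
pole (1 + j118·1) = 1 + j118 → |·| ≈ 118, ∠ ≈ 89.51°
pole (1 + j118·0.0125) = 1 + j1.475 → |·| ≈ 1.782, ∠ ≈ 55.86°
|L| = 0.25 · 1 / (118 · 1.782) ≈ 0.0011889
Gain = 20 log₁₀(0.0011889) ≈ -58.50 dB
∠L = (0°) − (89.51° + 55.86°) = -145.37°

-58.5 dB, -145.4°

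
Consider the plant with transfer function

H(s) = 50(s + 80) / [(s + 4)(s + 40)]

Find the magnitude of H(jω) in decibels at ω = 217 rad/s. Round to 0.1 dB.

-12.3 dB

At s = jω = j217:
zero (s+80): 80 + j217 → |·| = √(80²+217²) = √53489 ≈ 231.28, ∠ = arctan(217/80) ≈ 69.76°
pole (s+4): 4 + j217 → |·| = √(4²+217²) = √47105 ≈ 217.04, ∠ = arctan(217/4) ≈ 88.94°
pole (s+40): 40 + j217 → |·| = √(40²+217²) = √48689 ≈ 220.66, ∠ = arctan(217/40) ≈ 79.56°
|H| = 50 · 231.28 / 47892 ≈ 0.24146
Gain = 20 log₁₀(0.24146) ≈ -12.34 dB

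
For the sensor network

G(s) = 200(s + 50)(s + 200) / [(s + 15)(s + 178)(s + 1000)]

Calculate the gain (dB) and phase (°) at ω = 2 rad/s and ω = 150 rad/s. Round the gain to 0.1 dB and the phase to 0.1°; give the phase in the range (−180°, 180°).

ω = 2: -2.6 dB, -5.5°; ω = 150: -13.0 dB, -24.5°

At s = jω = j2:
zero (s+50): 50 + j2 → |·| = √(50²+2²) = √2504 ≈ 50.04, ∠ = arctan(2/50) ≈ 2.29°
zero (s+200): 200 + j2 → |·| = √(200²+2²) = √40004 ≈ 200.01, ∠ = arctan(2/200) ≈ 0.57°
pole (s+15): 15 + j2 → |·| = √(15²+2²) = √229 ≈ 15.133, ∠ = arctan(2/15) ≈ 7.59°
pole (s+178): 178 + j2 → |·| = √(178²+2²) = √31688 ≈ 178.01, ∠ = arctan(2/178) ≈ 0.64°
pole (s+1000): 1000 + j2 → |·| = √(1000²+2²) = √1000004 ≈ 1000, ∠ = arctan(2/1000) ≈ 0.11°
|G| = 200 · 10009 / 2.6938e+06 ≈ 0.74311
Gain = 20 log₁₀(0.74311) ≈ -2.58 dB
∠G = 2.86° − 8.34° = -5.48°

At s = jω = j150:
zero (s+50): 50 + j150 → |·| = √(50²+150²) = √25000 ≈ 158.11, ∠ = arctan(150/50) ≈ 71.57°
zero (s+200): 200 + j150 → |·| = √(200²+150²) = √62500 ≈ 250, ∠ = arctan(150/200) ≈ 36.87°
pole (s+15): 15 + j150 → |·| = √(15²+150²) = √22725 ≈ 150.75, ∠ = arctan(150/15) ≈ 84.29°
pole (s+178): 178 + j150 → |·| = √(178²+150²) = √54184 ≈ 232.77, ∠ = arctan(150/178) ≈ 40.12°
pole (s+1000): 1000 + j150 → |·| = √(1000²+150²) = √1022500 ≈ 1011.2, ∠ = arctan(150/1000) ≈ 8.53°
|G| = 200 · 39528 / 3.5483e+07 ≈ 0.2228
Gain = 20 log₁₀(0.2228) ≈ -13.04 dB
∠G = 108.44° − 132.94° = -24.50°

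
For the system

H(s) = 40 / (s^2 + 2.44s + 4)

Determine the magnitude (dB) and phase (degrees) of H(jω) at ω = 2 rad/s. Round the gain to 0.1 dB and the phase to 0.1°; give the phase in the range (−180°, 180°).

At s = jω = j2:
quadratic: (j2)² + 2.44·j2 + 4 = 0 + j4.88 → |·| ≈ 4.88, ∠ ≈ 90.00°
|H| = 40 / 4.88 ≈ 8.1967
Gain = 20 log₁₀(8.1967) ≈ 18.27 dB
∠H = 0.00° − 90.00° = -90.00°

18.3 dB, -90.0°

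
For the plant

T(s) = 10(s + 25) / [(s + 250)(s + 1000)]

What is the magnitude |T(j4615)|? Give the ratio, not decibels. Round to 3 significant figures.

0.00211

At s = jω = j4615:
zero (s+25): 25 + j4615 → |·| = √(25²+4615²) = √21298850 ≈ 4615.1, ∠ = arctan(4615/25) ≈ 89.69°
pole (s+250): 250 + j4615 → |·| = √(250²+4615²) = √21360725 ≈ 4621.8, ∠ = arctan(4615/250) ≈ 86.90°
pole (s+1000): 1000 + j4615 → |·| = √(1000²+4615²) = √22298225 ≈ 4722.1, ∠ = arctan(4615/1000) ≈ 77.77°
|T| = 10 · 4615.1 / 2.1825e+07 ≈ 0.0021146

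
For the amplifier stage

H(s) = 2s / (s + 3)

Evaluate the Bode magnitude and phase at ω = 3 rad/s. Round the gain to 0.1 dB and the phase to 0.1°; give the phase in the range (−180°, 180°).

3.0 dB, 45.0°

At s = jω = j3:
zero at origin: s = j3 → |·| = 3, ∠ = 90.00°
pole (s+3): 3 + j3 → |·| = √(3²+3²) = √18 ≈ 4.2426, ∠ = arctan(3/3) ≈ 45.00°
|H| = 2 · 3 / 4.2426 ≈ 1.4142
Gain = 20 log₁₀(1.4142) ≈ 3.01 dB
∠H = 90.00° − 45.00° = 45.00°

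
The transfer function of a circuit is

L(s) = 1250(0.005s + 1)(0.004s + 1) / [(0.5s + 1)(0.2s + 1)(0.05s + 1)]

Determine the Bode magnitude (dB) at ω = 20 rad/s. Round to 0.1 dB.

26.7 dB

At ω = 20 rad/s:
zero (1 + j20·0.005) = 1 + j0.1 → |·| ≈ 1.005, ∠ ≈ 5.71°
zero (1 + j20·0.004) = 1 + j0.08 → |·| ≈ 1.0032, ∠ ≈ 4.57°
pole (1 + j20·0.5) = 1 + j10 → |·| ≈ 10.05, ∠ ≈ 84.29°
pole (1 + j20·0.2) = 1 + j4 → |·| ≈ 4.1231, ∠ ≈ 75.96°
pole (1 + j20·0.05) = 1 + j1 → |·| ≈ 1.4142, ∠ ≈ 45.00°
|L| = 1250 · 1.005 · 1.0032 / (10.05 · 4.1231 · 1.4142) ≈ 21.506
Gain = 20 log₁₀(21.506) ≈ 26.65 dB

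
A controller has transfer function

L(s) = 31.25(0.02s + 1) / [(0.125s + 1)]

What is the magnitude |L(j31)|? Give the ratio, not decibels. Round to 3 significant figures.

At ω = 31 rad/s:
zero (1 + j31·0.02) = 1 + j0.62 → |·| ≈ 1.1766, ∠ ≈ 31.80°
pole (1 + j31·0.125) = 1 + j3.875 → |·| ≈ 4.002, ∠ ≈ 75.53°
|L| = 31.25 · 1.1766 / (4.002) ≈ 9.1876

9.19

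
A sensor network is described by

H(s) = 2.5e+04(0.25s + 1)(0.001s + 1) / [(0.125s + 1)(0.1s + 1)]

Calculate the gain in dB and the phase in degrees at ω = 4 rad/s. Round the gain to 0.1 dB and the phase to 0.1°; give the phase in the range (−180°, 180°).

89.4 dB, -3.1°

At ω = 4 rad/s:
zero (1 + j4·0.25) = 1 + j1 → |·| ≈ 1.4142, ∠ ≈ 45.00°
zero (1 + j4·0.001) = 1 + j0.004 → |·| ≈ 1, ∠ ≈ 0.23°
pole (1 + j4·0.125) = 1 + j0.5 → |·| ≈ 1.118, ∠ ≈ 26.57°
pole (1 + j4·0.1) = 1 + j0.4 → |·| ≈ 1.077, ∠ ≈ 21.80°
|H| = 2.5e+04 · 1.4142 · 1 / (1.118 · 1.077) ≈ 29363
Gain = 20 log₁₀(29363) ≈ 89.36 dB
∠H = (45.00° + 0.23°) − (26.57° + 21.80°) = -3.14°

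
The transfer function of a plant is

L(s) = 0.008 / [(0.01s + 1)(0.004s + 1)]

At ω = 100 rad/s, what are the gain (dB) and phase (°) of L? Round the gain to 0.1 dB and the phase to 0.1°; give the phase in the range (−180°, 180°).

-45.6 dB, -66.8°

At ω = 100 rad/s:
pole (1 + j100·0.01) = 1 + j1 → |·| ≈ 1.4142, ∠ ≈ 45.00°
pole (1 + j100·0.004) = 1 + j0.4 → |·| ≈ 1.077, ∠ ≈ 21.80°
|L| = 0.008 · 1 / (1.4142 · 1.077) ≈ 0.0052525
Gain = 20 log₁₀(0.0052525) ≈ -45.59 dB
∠L = (0°) − (45.00° + 21.80°) = -66.80°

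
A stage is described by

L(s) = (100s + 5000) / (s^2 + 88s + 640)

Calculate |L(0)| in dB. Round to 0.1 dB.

17.9 dB

L(0) = 5000 / 640 = 7.8125
20 log₁₀(7.8125) ≈ 17.86 dB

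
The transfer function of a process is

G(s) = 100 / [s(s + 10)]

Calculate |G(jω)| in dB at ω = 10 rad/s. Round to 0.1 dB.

-3.0 dB

At s = jω = j10:
pole (s+10): 10 + j10 → |·| = √(10²+10²) = √200 ≈ 14.142, ∠ = arctan(10/10) ≈ 45.00°
pole at origin: |s| = 10, ∠ = 90.00° (in denominator)
|G| = 100 / 141.42 ≈ 0.70711
Gain = 20 log₁₀(0.70711) ≈ -3.01 dB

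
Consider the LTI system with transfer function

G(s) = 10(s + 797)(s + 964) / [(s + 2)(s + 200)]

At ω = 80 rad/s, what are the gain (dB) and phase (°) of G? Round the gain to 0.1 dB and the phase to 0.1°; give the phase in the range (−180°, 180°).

53.1 dB, -99.9°

At s = jω = j80:
zero (s+797): 797 + j80 → |·| = √(797²+80²) = √641609 ≈ 801, ∠ = arctan(80/797) ≈ 5.73°
zero (s+964): 964 + j80 → |·| = √(964²+80²) = √935696 ≈ 967.31, ∠ = arctan(80/964) ≈ 4.74°
pole (s+2): 2 + j80 → |·| = √(2²+80²) = √6404 ≈ 80.025, ∠ = arctan(80/2) ≈ 88.57°
pole (s+200): 200 + j80 → |·| = √(200²+80²) = √46400 ≈ 215.41, ∠ = arctan(80/200) ≈ 21.80°
|G| = 10 · 7.7482e+05 / 17238 ≈ 449.48
Gain = 20 log₁₀(449.48) ≈ 53.05 dB
∠G = 10.47° − 110.37° = -99.90°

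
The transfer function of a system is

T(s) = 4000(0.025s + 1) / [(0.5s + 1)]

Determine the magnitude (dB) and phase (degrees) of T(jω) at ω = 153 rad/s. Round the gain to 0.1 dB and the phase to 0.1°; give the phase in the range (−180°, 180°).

At ω = 153 rad/s:
zero (1 + j153·0.025) = 1 + j3.825 → |·| ≈ 3.9536, ∠ ≈ 75.35°
pole (1 + j153·0.5) = 1 + j76.5 → |·| ≈ 76.507, ∠ ≈ 89.25°
|T| = 4000 · 3.9536 / (76.507) ≈ 206.71
Gain = 20 log₁₀(206.71) ≈ 46.31 dB
∠T = (75.35°) − (89.25°) = -13.90°

46.3 dB, -13.9°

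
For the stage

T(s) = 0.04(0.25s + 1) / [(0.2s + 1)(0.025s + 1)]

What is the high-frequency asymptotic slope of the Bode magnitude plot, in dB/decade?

-20 dB/decade

Each pole contributes −20 dB/decade at high frequency; each zero contributes +20 dB/decade.
Net: 1 zero(s) − 2 pole(s) → -20 dB/decade.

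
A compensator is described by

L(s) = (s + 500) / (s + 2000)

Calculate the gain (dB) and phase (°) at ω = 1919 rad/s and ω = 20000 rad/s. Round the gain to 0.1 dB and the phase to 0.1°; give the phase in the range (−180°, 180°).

At s = jω = j1919:
zero (s+500): 500 + j1919 → |·| = √(500²+1919²) = √3932561 ≈ 1983.1, ∠ = arctan(1919/500) ≈ 75.40°
pole (s+2000): 2000 + j1919 → |·| = √(2000²+1919²) = √7682561 ≈ 2771.7, ∠ = arctan(1919/2000) ≈ 43.82°
|L| = 1 · 1983.1 / 2771.7 ≈ 0.71548
Gain = 20 log₁₀(0.71548) ≈ -2.91 dB
∠L = 75.40° − 43.82° = 31.58°

At s = jω = j20000:
zero (s+500): 500 + j20000 → |·| = √(500²+20000²) = √400250000 ≈ 20006, ∠ = arctan(20000/500) ≈ 88.57°
pole (s+2000): 2000 + j20000 → |·| = √(2000²+20000²) = √404000000 ≈ 20100, ∠ = arctan(20000/2000) ≈ 84.29°
|L| = 1 · 20006 / 20100 ≈ 0.99532
Gain = 20 log₁₀(0.99532) ≈ -0.04 dB
∠L = 88.57° − 84.29° = 4.28°

ω = 1919: -2.9 dB, 31.6°; ω = 20000: -0.0 dB, 4.3°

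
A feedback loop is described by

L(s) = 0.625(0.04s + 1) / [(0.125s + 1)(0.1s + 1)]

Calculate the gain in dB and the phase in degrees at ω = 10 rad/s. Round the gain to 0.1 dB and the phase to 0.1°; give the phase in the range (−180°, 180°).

-10.5 dB, -74.5°

At ω = 10 rad/s:
zero (1 + j10·0.04) = 1 + j0.4 → |·| ≈ 1.077, ∠ ≈ 21.80°
pole (1 + j10·0.125) = 1 + j1.25 → |·| ≈ 1.6008, ∠ ≈ 51.34°
pole (1 + j10·0.1) = 1 + j1 → |·| ≈ 1.4142, ∠ ≈ 45.00°
|L| = 0.625 · 1.077 / (1.6008 · 1.4142) ≈ 0.29734
Gain = 20 log₁₀(0.29734) ≈ -10.53 dB
∠L = (21.80°) − (51.34° + 45.00°) = -74.54°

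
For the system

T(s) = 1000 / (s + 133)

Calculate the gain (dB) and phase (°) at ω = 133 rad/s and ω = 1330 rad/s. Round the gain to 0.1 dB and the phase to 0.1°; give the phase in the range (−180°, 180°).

At s = jω = j133:
pole (s+133): 133 + j133 → |·| = √(133²+133²) = √35378 ≈ 188.09, ∠ = arctan(133/133) ≈ 45.00°
|T| = 1000 / 188.09 ≈ 5.3166
Gain = 20 log₁₀(5.3166) ≈ 14.51 dB
∠T = 0.00° − 45.00° = -45.00°

At s = jω = j1330:
pole (s+133): 133 + j1330 → |·| = √(133²+1330²) = √1786589 ≈ 1336.6, ∠ = arctan(1330/133) ≈ 84.29°
|T| = 1000 / 1336.6 ≈ 0.74817
Gain = 20 log₁₀(0.74817) ≈ -2.52 dB
∠T = 0.00° − 84.29° = -84.29°

ω = 133: 14.5 dB, -45.0°; ω = 1330: -2.5 dB, -84.3°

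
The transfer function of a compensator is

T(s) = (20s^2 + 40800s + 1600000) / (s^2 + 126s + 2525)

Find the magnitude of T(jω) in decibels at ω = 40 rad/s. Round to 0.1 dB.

52.9 dB

Substitute s = j40:
Numerator: 20(j40)^2 + 40800(j40) + 1600000 = 1568000 + j1632000
Denominator: (j40)^2 + 126(j40) + 2525 = 925 + j5040
|N| = √(1568000² + 1632000²) ≈ 2.2632e+06, ∠N ≈ 46.15°
|D| = √(925² + 5040²) ≈ 5124.2, ∠D ≈ 79.60°
|T| = 2.2632e+06 / 5124.2 ≈ 441.67
Gain = 20 log₁₀(441.67) ≈ 52.90 dB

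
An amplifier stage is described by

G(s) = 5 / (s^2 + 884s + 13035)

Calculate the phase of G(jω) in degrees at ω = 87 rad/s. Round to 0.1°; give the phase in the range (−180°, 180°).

-85.9°

Substitute s = j87:
Numerator: 5 = 5 + j0
Denominator: (j87)^2 + 884(j87) + 13035 = 5466 + j76908
|N| = √(5² + 0²) ≈ 5, ∠N ≈ 0.00°
|D| = √(5466² + 76908²) ≈ 77102, ∠D ≈ 85.93°
∠G = 0.00° − 85.93° = -85.93°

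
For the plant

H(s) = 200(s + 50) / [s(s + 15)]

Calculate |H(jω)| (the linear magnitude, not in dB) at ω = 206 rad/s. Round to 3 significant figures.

At s = jω = j206:
zero (s+50): 50 + j206 → |·| = √(50²+206²) = √44936 ≈ 211.98, ∠ = arctan(206/50) ≈ 76.36°
pole (s+15): 15 + j206 → |·| = √(15²+206²) = √42661 ≈ 206.55, ∠ = arctan(206/15) ≈ 85.84°
pole at origin: |s| = 206, ∠ = 90.00° (in denominator)
|H| = 200 · 211.98 / 42549 ≈ 0.9964

0.996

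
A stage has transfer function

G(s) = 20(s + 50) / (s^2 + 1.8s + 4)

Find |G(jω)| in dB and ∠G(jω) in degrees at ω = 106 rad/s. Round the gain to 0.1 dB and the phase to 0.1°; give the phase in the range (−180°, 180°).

At s = jω = j106:
zero (s+50): 50 + j106 → |·| = √(50²+106²) = √13736 ≈ 117.2, ∠ = arctan(106/50) ≈ 64.75°
quadratic: (j106)² + 1.8·j106 + 4 = -11232 + j190.8 → |·| ≈ 11234, ∠ ≈ 179.03°
|G| = 20 · 117.2 / 11234 ≈ 0.20865
Gain = 20 log₁₀(0.20865) ≈ -13.61 dB
∠G = 64.75° − 179.03° = -114.28°

-13.6 dB, -114.3°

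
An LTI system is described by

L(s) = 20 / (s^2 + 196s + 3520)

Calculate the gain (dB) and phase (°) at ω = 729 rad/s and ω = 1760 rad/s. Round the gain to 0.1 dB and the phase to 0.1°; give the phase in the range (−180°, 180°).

ω = 729: -88.7 dB, -164.9°; ω = 1760: -103.8 dB, -173.6°

Substitute s = j729:
Numerator: 20 = 20 + j0
Denominator: (j729)^2 + 196(j729) + 3520 = -527921 + j142884
|N| = √(20² + 0²) ≈ 20, ∠N ≈ 0.00°
|D| = √(527921² + 142884²) ≈ 5.4692e+05, ∠D ≈ 164.86°
|L| = 20 / 5.4692e+05 ≈ 3.6568e-05
Gain = 20 log₁₀(3.6568e-05) ≈ -88.74 dB
∠L = 0.00° − 164.86° = -164.86°

Substitute s = j1760:
Numerator: 20 = 20 + j0
Denominator: (j1760)^2 + 196(j1760) + 3520 = -3094080 + j344960
|N| = √(20² + 0²) ≈ 20, ∠N ≈ 0.00°
|D| = √(3094080² + 344960²) ≈ 3.1133e+06, ∠D ≈ 173.64°
|L| = 20 / 3.1133e+06 ≈ 6.4241e-06
Gain = 20 log₁₀(6.4241e-06) ≈ -103.84 dB
∠L = 0.00° − 173.64° = -173.64°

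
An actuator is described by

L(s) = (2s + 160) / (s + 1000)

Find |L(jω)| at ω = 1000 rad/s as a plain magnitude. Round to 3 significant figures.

1.42

Substitute s = j1000:
Numerator: 2(j1000) + 160 = 160 + j2000
Denominator: (j1000) + 1000 = 1000 + j1000
|N| = √(160² + 2000²) ≈ 2006.4, ∠N ≈ 85.43°
|D| = √(1000² + 1000²) ≈ 1414.2, ∠D ≈ 45.00°
|L| = 2006.4 / 1414.2 ≈ 1.4188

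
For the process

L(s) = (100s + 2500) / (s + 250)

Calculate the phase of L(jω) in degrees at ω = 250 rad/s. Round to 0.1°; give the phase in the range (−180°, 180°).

39.3°

Substitute s = j250:
Numerator: 100(j250) + 2500 = 2500 + j25000
Denominator: (j250) + 250 = 250 + j250
|N| = √(2500² + 25000²) ≈ 25125, ∠N ≈ 84.29°
|D| = √(250² + 250²) ≈ 353.55, ∠D ≈ 45.00°
∠L = 84.29° − 45.00° = 39.29°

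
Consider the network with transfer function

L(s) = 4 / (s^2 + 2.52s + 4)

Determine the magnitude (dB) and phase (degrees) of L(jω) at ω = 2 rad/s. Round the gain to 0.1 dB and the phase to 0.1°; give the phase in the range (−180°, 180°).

At s = jω = j2:
quadratic: (j2)² + 2.52·j2 + 4 = 0 + j5.04 → |·| ≈ 5.04, ∠ ≈ 90.00°
|L| = 4 / 5.04 ≈ 0.79365
Gain = 20 log₁₀(0.79365) ≈ -2.01 dB
∠L = 0.00° − 90.00° = -90.00°

-2.0 dB, -90.0°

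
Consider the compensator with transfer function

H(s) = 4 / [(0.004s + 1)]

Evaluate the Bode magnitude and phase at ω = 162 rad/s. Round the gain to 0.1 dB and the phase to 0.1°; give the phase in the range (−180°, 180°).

10.5 dB, -32.9°

At ω = 162 rad/s:
pole (1 + j162·0.004) = 1 + j0.648 → |·| ≈ 1.1916, ∠ ≈ 32.94°
|H| = 4 · 1 / (1.1916) ≈ 3.3568
Gain = 20 log₁₀(3.3568) ≈ 10.52 dB
∠H = (0°) − (32.94°) = -32.94°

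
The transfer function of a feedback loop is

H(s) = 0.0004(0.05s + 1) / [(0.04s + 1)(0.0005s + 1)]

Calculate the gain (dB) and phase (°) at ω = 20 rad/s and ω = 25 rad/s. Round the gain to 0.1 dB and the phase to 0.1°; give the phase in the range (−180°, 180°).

ω = 20: -67.1 dB, 5.8°; ω = 25: -66.9 dB, 5.6°

At ω = 20 rad/s:
zero (1 + j20·0.05) = 1 + j1 → |·| ≈ 1.4142, ∠ ≈ 45.00°
pole (1 + j20·0.04) = 1 + j0.8 → |·| ≈ 1.2806, ∠ ≈ 38.66°
pole (1 + j20·0.0005) = 1 + j0.01 → |·| ≈ 1, ∠ ≈ 0.57°
|H| = 0.0004 · 1.4142 / (1.2806 · 1) ≈ 0.00044173
Gain = 20 log₁₀(0.00044173) ≈ -67.10 dB
∠H = (45.00°) − (38.66° + 0.57°) = 5.77°

At ω = 25 rad/s:
zero (1 + j25·0.05) = 1 + j1.25 → |·| ≈ 1.6008, ∠ ≈ 51.34°
pole (1 + j25·0.04) = 1 + j1 → |·| ≈ 1.4142, ∠ ≈ 45.00°
pole (1 + j25·0.0005) = 1 + j0.0125 → |·| ≈ 1.0001, ∠ ≈ 0.72°
|H| = 0.0004 · 1.6008 / (1.4142 · 1.0001) ≈ 0.00045273
Gain = 20 log₁₀(0.00045273) ≈ -66.88 dB
∠H = (51.34°) − (45.00° + 0.72°) = 5.62°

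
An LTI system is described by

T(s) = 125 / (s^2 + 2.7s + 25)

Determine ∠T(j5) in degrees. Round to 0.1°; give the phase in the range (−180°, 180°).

At s = jω = j5:
quadratic: (j5)² + 2.7·j5 + 25 = 0 + j13.5 → |·| ≈ 13.5, ∠ ≈ 90.00°
∠T = 0.00° − 90.00° = -90.00°

-90.0°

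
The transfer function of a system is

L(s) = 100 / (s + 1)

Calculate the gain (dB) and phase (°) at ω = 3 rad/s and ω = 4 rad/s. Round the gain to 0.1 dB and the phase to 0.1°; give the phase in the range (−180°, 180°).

At s = jω = j3:
pole (s+1): 1 + j3 → |·| = √(1²+3²) = √10 ≈ 3.1623, ∠ = arctan(3/1) ≈ 71.57°
|L| = 100 / 3.1623 ≈ 31.623
Gain = 20 log₁₀(31.623) ≈ 30.00 dB
∠L = 0.00° − 71.57° = -71.57°

At s = jω = j4:
pole (s+1): 1 + j4 → |·| = √(1²+4²) = √17 ≈ 4.1231, ∠ = arctan(4/1) ≈ 75.96°
|L| = 100 / 4.1231 ≈ 24.254
Gain = 20 log₁₀(24.254) ≈ 27.70 dB
∠L = 0.00° − 75.96° = -75.96°

ω = 3: 30.0 dB, -71.6°; ω = 4: 27.7 dB, -76.0°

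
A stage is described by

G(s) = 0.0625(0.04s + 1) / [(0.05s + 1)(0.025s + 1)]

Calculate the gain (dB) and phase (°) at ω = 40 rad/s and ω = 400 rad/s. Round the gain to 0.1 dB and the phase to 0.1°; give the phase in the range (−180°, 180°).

ω = 40: -28.6 dB, -50.4°; ω = 400: -46.1 dB, -85.0°

At ω = 40 rad/s:
zero (1 + j40·0.04) = 1 + j1.6 → |·| ≈ 1.8868, ∠ ≈ 57.99°
pole (1 + j40·0.05) = 1 + j2 → |·| ≈ 2.2361, ∠ ≈ 63.43°
pole (1 + j40·0.025) = 1 + j1 → |·| ≈ 1.4142, ∠ ≈ 45.00°
|G| = 0.0625 · 1.8868 / (2.2361 · 1.4142) ≈ 0.037291
Gain = 20 log₁₀(0.037291) ≈ -28.57 dB
∠G = (57.99°) − (63.43° + 45.00°) = -50.44°

At ω = 400 rad/s:
zero (1 + j400·0.04) = 1 + j16 → |·| ≈ 16.031, ∠ ≈ 86.42°
pole (1 + j400·0.05) = 1 + j20 → |·| ≈ 20.025, ∠ ≈ 87.14°
pole (1 + j400·0.025) = 1 + j10 → |·| ≈ 10.05, ∠ ≈ 84.29°
|G| = 0.0625 · 16.031 / (20.025 · 10.05) ≈ 0.0049785
Gain = 20 log₁₀(0.0049785) ≈ -46.06 dB
∠G = (86.42°) − (87.14° + 84.29°) = -85.01°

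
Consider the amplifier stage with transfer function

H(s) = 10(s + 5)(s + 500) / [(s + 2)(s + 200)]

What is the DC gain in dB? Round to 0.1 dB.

35.9 dB

H(0) = 10·5·500 / (2·200) = 62.5
20 log₁₀(62.5) ≈ 35.92 dB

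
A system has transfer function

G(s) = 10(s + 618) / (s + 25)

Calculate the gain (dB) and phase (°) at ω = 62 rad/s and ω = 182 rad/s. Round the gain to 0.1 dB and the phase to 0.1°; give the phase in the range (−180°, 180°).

At s = jω = j62:
zero (s+618): 618 + j62 → |·| = √(618²+62²) = √385768 ≈ 621.1, ∠ = arctan(62/618) ≈ 5.73°
pole (s+25): 25 + j62 → |·| = √(25²+62²) = √4469 ≈ 66.851, ∠ = arctan(62/25) ≈ 68.04°
|G| = 10 · 621.1 / 66.851 ≈ 92.908
Gain = 20 log₁₀(92.908) ≈ 39.36 dB
∠G = 5.73° − 68.04° = -62.31°

At s = jω = j182:
zero (s+618): 618 + j182 → |·| = √(618²+182²) = √415048 ≈ 644.24, ∠ = arctan(182/618) ≈ 16.41°
pole (s+25): 25 + j182 → |·| = √(25²+182²) = √33749 ≈ 183.71, ∠ = arctan(182/25) ≈ 82.18°
|G| = 10 · 644.24 / 183.71 ≈ 35.068
Gain = 20 log₁₀(35.068) ≈ 30.90 dB
∠G = 16.41° − 82.18° = -65.77°

ω = 62: 39.4 dB, -62.3°; ω = 182: 30.9 dB, -65.8°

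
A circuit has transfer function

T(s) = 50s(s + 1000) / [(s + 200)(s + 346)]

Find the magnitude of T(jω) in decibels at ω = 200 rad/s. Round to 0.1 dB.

At s = jω = j200:
zero (s+1000): 1000 + j200 → |·| = √(1000²+200²) = √1040000 ≈ 1019.8, ∠ = arctan(200/1000) ≈ 11.31°
zero at origin: s = j200 → |·| = 200, ∠ = 90.00°
pole (s+200): 200 + j200 → |·| = √(200²+200²) = √80000 ≈ 282.84, ∠ = arctan(200/200) ≈ 45.00°
pole (s+346): 346 + j200 → |·| = √(346²+200²) = √159716 ≈ 399.64, ∠ = arctan(200/346) ≈ 30.03°
|T| = 50 · 2.0396e+05 / 1.1303e+05 ≈ 90.224
Gain = 20 log₁₀(90.224) ≈ 39.11 dB

39.1 dB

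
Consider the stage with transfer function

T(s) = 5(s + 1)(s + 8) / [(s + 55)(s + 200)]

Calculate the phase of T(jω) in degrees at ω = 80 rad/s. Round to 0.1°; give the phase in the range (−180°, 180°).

At s = jω = j80:
zero (s+1): 1 + j80 → |·| = √(1²+80²) = √6401 ≈ 80.006, ∠ = arctan(80/1) ≈ 89.28°
zero (s+8): 8 + j80 → |·| = √(8²+80²) = √6464 ≈ 80.399, ∠ = arctan(80/8) ≈ 84.29°
pole (s+55): 55 + j80 → |·| = √(55²+80²) = √9425 ≈ 97.082, ∠ = arctan(80/55) ≈ 55.49°
pole (s+200): 200 + j80 → |·| = √(200²+80²) = √46400 ≈ 215.41, ∠ = arctan(80/200) ≈ 21.80°
∠T = 173.57° − 77.29° = 96.28°

96.3°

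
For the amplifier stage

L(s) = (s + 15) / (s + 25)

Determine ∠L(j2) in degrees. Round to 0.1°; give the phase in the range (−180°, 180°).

At s = jω = j2:
zero (s+15): 15 + j2 → |·| = √(15²+2²) = √229 ≈ 15.133, ∠ = arctan(2/15) ≈ 7.59°
pole (s+25): 25 + j2 → |·| = √(25²+2²) = √629 ≈ 25.08, ∠ = arctan(2/25) ≈ 4.57°
∠L = 7.59° − 4.57° = 3.02°

3.0°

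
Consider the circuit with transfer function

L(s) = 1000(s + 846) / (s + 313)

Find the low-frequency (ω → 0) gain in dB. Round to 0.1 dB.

68.6 dB

L(0) = 1000·846 / (313) ≈ 2702.9
20 log₁₀(2702.9) ≈ 68.64 dB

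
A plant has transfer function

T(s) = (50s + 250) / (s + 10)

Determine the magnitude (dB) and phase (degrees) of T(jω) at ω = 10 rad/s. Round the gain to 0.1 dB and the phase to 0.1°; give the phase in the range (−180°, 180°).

Substitute s = j10:
Numerator: 50(j10) + 250 = 250 + j500
Denominator: (j10) + 10 = 10 + j10
|N| = √(250² + 500²) ≈ 559.02, ∠N ≈ 63.43°
|D| = √(10² + 10²) ≈ 14.142, ∠D ≈ 45.00°
|T| = 559.02 / 14.142 ≈ 39.529
Gain = 20 log₁₀(39.529) ≈ 31.94 dB
∠T = 63.43° − 45.00° = 18.43°

31.9 dB, 18.4°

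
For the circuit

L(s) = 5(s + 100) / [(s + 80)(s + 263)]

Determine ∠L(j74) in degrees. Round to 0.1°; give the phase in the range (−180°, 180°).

-22.0°

At s = jω = j74:
zero (s+100): 100 + j74 → |·| = √(100²+74²) = √15476 ≈ 124.4, ∠ = arctan(74/100) ≈ 36.50°
pole (s+80): 80 + j74 → |·| = √(80²+74²) = √11876 ≈ 108.98, ∠ = arctan(74/80) ≈ 42.77°
pole (s+263): 263 + j74 → |·| = √(263²+74²) = √74645 ≈ 273.21, ∠ = arctan(74/263) ≈ 15.71°
∠L = 36.50° − 58.48° = -21.98°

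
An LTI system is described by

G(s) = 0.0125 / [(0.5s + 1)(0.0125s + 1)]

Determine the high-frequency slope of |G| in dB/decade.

Each pole contributes −20 dB/decade at high frequency; each zero contributes +20 dB/decade.
Net: 0 zero(s) − 2 pole(s) → -40 dB/decade.

-40 dB/decade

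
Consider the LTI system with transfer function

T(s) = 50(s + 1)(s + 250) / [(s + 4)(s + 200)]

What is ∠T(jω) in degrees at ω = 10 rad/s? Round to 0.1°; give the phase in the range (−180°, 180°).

15.5°

At s = jω = j10:
zero (s+1): 1 + j10 → |·| = √(1²+10²) = √101 ≈ 10.05, ∠ = arctan(10/1) ≈ 84.29°
zero (s+250): 250 + j10 → |·| = √(250²+10²) = √62600 ≈ 250.2, ∠ = arctan(10/250) ≈ 2.29°
pole (s+4): 4 + j10 → |·| = √(4²+10²) = √116 ≈ 10.77, ∠ = arctan(10/4) ≈ 68.20°
pole (s+200): 200 + j10 → |·| = √(200²+10²) = √40100 ≈ 200.25, ∠ = arctan(10/200) ≈ 2.86°
∠T = 86.58° − 71.06° = 15.52°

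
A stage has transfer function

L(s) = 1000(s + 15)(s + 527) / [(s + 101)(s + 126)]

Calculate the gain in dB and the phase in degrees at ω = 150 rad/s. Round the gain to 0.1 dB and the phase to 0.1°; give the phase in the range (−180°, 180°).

67.4 dB, -5.8°

At s = jω = j150:
zero (s+15): 15 + j150 → |·| = √(15²+150²) = √22725 ≈ 150.75, ∠ = arctan(150/15) ≈ 84.29°
zero (s+527): 527 + j150 → |·| = √(527²+150²) = √300229 ≈ 547.93, ∠ = arctan(150/527) ≈ 15.89°
pole (s+101): 101 + j150 → |·| = √(101²+150²) = √32701 ≈ 180.83, ∠ = arctan(150/101) ≈ 56.05°
pole (s+126): 126 + j150 → |·| = √(126²+150²) = √38376 ≈ 195.9, ∠ = arctan(150/126) ≈ 49.97°
|L| = 1000 · 82600 / 35425 ≈ 2331.7
Gain = 20 log₁₀(2331.7) ≈ 67.35 dB
∠L = 100.18° − 106.02° = -5.84°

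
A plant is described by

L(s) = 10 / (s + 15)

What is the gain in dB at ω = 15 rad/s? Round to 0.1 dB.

-6.5 dB

At s = jω = j15:
pole (s+15): 15 + j15 → |·| = √(15²+15²) = √450 ≈ 21.213, ∠ = arctan(15/15) ≈ 45.00°
|L| = 10 / 21.213 ≈ 0.47141
Gain = 20 log₁₀(0.47141) ≈ -6.53 dB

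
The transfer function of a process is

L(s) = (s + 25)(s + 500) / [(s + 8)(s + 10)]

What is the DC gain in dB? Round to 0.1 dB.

43.9 dB

L(0) = 1·25·500 / (8·10) = 156.25
20 log₁₀(156.25) ≈ 43.88 dB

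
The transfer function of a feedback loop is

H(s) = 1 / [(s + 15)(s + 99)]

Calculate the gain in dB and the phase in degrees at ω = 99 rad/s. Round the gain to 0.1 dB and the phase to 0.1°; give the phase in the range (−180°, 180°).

-82.9 dB, -126.4°

At s = jω = j99:
pole (s+15): 15 + j99 → |·| = √(15²+99²) = √10026 ≈ 100.13, ∠ = arctan(99/15) ≈ 81.38°
pole (s+99): 99 + j99 → |·| = √(99²+99²) = √19602 ≈ 140.01, ∠ = arctan(99/99) ≈ 45.00°
|H| = 1 / 14019 ≈ 7.1332e-05
Gain = 20 log₁₀(7.1332e-05) ≈ -82.93 dB
∠H = 0.00° − 126.38° = -126.38°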